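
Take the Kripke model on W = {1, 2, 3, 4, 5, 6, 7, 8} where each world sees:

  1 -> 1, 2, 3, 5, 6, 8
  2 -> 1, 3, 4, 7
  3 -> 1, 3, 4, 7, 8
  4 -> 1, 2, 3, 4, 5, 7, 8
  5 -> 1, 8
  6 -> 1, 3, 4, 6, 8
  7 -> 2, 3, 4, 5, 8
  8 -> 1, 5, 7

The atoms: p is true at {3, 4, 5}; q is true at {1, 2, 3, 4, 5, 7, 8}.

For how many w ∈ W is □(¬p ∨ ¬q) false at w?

1: successors {1, 2, 3, 5, 6, 8}; ¬p ∨ ¬q there: 1:T, 2:T, 3:F, 5:F, 6:T, 8:T. ✗
2: successors {1, 3, 4, 7}; ¬p ∨ ¬q there: 1:T, 3:F, 4:F, 7:T. ✗
3: successors {1, 3, 4, 7, 8}; ¬p ∨ ¬q there: 1:T, 3:F, 4:F, 7:T, 8:T. ✗
4: successors {1, 2, 3, 4, 5, 7, 8}; ¬p ∨ ¬q there: 1:T, 2:T, 3:F, 4:F, 5:F, 7:T, 8:T. ✗
5: successors {1, 8}; ¬p ∨ ¬q there: 1:T, 8:T. ✓
6: successors {1, 3, 4, 6, 8}; ¬p ∨ ¬q there: 1:T, 3:F, 4:F, 6:T, 8:T. ✗
7: successors {2, 3, 4, 5, 8}; ¬p ∨ ¬q there: 2:T, 3:F, 4:F, 5:F, 8:T. ✗
8: successors {1, 5, 7}; ¬p ∨ ¬q there: 1:T, 5:F, 7:T. ✗
Satisfying worlds: {5}.
So □(¬p ∨ ¬q) fails at the other 7 worlds.

7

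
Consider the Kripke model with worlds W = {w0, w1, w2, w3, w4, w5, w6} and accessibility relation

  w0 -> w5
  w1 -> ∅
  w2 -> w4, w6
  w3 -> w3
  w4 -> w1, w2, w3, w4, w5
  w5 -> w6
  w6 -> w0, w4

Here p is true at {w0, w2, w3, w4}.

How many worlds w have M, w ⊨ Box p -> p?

5

w0: Box p is F, p is T. ✓
w1: Box p is T, p is F. ✗
w2: Box p is F, p is T. ✓
w3: Box p is T, p is T. ✓
w4: Box p is F, p is T. ✓
w5: Box p is F, p is F. ✓
w6: Box p is T, p is F. ✗
Satisfying worlds: {w0, w2, w3, w4, w5}.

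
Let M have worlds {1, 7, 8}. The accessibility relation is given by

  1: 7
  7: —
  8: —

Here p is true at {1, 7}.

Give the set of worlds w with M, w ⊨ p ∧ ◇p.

{1}

1: p is T, ◇p is T. ✓
7: p is T, ◇p is F. ✗
8: p is F, ◇p is F. ✗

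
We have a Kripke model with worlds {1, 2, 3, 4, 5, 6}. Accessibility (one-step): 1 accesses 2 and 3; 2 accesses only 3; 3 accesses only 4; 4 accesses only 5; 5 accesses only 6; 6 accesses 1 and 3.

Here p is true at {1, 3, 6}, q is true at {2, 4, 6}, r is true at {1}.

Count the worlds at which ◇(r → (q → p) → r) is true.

6

1: successors {2, 3}; r → (q → p) → r there: 2:T, 3:T. ✓
2: successors {3}; r → (q → p) → r there: 3:T. ✓
3: successors {4}; r → (q → p) → r there: 4:T. ✓
4: successors {5}; r → (q → p) → r there: 5:T. ✓
5: successors {6}; r → (q → p) → r there: 6:T. ✓
6: successors {1, 3}; r → (q → p) → r there: 1:T, 3:T. ✓
Satisfying worlds: {1, 2, 3, 4, 5, 6}.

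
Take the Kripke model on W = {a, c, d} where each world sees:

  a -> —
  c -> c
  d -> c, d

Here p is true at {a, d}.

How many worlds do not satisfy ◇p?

2

a: no successors, so ◇p fails. ✗
c: successors {c}; p there: c:F. ✗
d: successors {c, d}; p there: c:F, d:T. ✓
Satisfying worlds: {d}.
So ◇p fails at the other 2 worlds.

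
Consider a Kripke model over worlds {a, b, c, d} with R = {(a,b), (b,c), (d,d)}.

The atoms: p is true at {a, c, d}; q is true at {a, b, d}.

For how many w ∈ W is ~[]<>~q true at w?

a: []<>~q is T. ✗
b: []<>~q is F. ✓
c: []<>~q is T. ✗
d: []<>~q is F. ✓
Satisfying worlds: {b, d}.

2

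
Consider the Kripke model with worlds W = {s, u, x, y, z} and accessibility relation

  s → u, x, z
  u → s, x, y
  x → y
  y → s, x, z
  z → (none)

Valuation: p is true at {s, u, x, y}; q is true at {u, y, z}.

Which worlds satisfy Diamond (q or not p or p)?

s: successors {u, x, z}; q or not p or p there: u:T, x:T, z:T. ✓
u: successors {s, x, y}; q or not p or p there: s:T, x:T, y:T. ✓
x: successors {y}; q or not p or p there: y:T. ✓
y: successors {s, x, z}; q or not p or p there: s:T, x:T, z:T. ✓
z: no successors, so Diamond (q or not p or p) fails. ✗

{s, u, x, y}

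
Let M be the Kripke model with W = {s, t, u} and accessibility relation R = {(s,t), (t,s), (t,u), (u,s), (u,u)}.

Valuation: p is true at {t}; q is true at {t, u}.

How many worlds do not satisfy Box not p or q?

s: Box not p is F, q is F. ✗
t: Box not p is T, q is T. ✓
u: Box not p is T, q is T. ✓
Satisfying worlds: {t, u}.
So Box not p or q fails at the other 1 world.

1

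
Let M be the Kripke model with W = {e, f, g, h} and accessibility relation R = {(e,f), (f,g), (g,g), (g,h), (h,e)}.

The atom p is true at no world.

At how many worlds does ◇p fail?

e: successors {f}; p there: f:F. ✗
f: successors {g}; p there: g:F. ✗
g: successors {g, h}; p there: g:F, h:F. ✗
h: successors {e}; p there: e:F. ✗
Satisfying worlds: ∅.
So ◇p fails at the other 4 worlds.

4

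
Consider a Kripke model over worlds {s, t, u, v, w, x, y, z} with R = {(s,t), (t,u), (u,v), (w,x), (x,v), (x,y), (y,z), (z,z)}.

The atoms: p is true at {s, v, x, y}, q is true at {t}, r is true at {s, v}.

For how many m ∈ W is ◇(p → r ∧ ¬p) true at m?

s: successors {t}; p → r ∧ ¬p there: t:T. ✓
t: successors {u}; p → r ∧ ¬p there: u:T. ✓
u: successors {v}; p → r ∧ ¬p there: v:F. ✗
v: no successors, so ◇(p → r ∧ ¬p) fails. ✗
w: successors {x}; p → r ∧ ¬p there: x:F. ✗
x: successors {v, y}; p → r ∧ ¬p there: v:F, y:F. ✗
y: successors {z}; p → r ∧ ¬p there: z:T. ✓
z: successors {z}; p → r ∧ ¬p there: z:T. ✓
Satisfying worlds: {s, t, y, z}.

4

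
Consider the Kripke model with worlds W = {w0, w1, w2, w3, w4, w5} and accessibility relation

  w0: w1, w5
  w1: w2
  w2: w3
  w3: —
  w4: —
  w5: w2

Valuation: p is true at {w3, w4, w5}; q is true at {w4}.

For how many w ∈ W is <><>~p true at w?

w0: successors {w1, w5}; <>~p there: w1:T, w5:T. ✓
w1: successors {w2}; <>~p there: w2:F. ✗
w2: successors {w3}; <>~p there: w3:F. ✗
w3: no successors, so <><>~p fails. ✗
w4: no successors, so <><>~p fails. ✗
w5: successors {w2}; <>~p there: w2:F. ✗
Satisfying worlds: {w0}.

1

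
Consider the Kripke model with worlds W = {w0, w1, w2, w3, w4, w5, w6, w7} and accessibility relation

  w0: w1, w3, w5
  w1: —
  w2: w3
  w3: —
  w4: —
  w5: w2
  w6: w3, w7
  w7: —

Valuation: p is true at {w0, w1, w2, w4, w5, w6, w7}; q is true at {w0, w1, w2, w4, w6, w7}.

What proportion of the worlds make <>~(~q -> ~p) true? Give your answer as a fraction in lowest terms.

w0: successors {w1, w3, w5}; ~(~q -> ~p) there: w1:F, w3:F, w5:T. ✓
w1: no successors, so <>~(~q -> ~p) fails. ✗
w2: successors {w3}; ~(~q -> ~p) there: w3:F. ✗
w3: no successors, so <>~(~q -> ~p) fails. ✗
w4: no successors, so <>~(~q -> ~p) fails. ✗
w5: successors {w2}; ~(~q -> ~p) there: w2:F. ✗
w6: successors {w3, w7}; ~(~q -> ~p) there: w3:F, w7:F. ✗
w7: no successors, so <>~(~q -> ~p) fails. ✗
That's 1 of 8 worlds, so 1/8.

1/8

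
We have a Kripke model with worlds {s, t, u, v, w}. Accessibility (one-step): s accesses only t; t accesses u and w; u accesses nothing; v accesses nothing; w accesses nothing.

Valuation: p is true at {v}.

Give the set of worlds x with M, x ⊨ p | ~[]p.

{s, t, v}

s: p is F, ~[]p is T. ✓
t: p is F, ~[]p is T. ✓
u: p is F, ~[]p is F. ✗
v: p is T, ~[]p is F. ✓
w: p is F, ~[]p is F. ✗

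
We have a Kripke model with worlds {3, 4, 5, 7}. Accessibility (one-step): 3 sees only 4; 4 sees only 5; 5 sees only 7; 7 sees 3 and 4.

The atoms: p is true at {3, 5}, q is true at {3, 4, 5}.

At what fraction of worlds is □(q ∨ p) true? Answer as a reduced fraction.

3/4

3: successors {4}; q ∨ p there: 4:T. ✓
4: successors {5}; q ∨ p there: 5:T. ✓
5: successors {7}; q ∨ p there: 7:F. ✗
7: successors {3, 4}; q ∨ p there: 3:T, 4:T. ✓
That's 3 of 4 worlds, so 3/4.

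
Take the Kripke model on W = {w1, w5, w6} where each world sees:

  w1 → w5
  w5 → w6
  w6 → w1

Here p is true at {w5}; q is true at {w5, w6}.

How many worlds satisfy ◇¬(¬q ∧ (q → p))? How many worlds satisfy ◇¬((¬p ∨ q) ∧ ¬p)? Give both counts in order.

For ◇¬(¬q ∧ (q → p)):
w1: successors {w5}; ¬(¬q ∧ (q → p)) there: w5:T. ✓
w5: successors {w6}; ¬(¬q ∧ (q → p)) there: w6:T. ✓
w6: successors {w1}; ¬(¬q ∧ (q → p)) there: w1:F. ✗
— 2 worlds.
For ◇¬((¬p ∨ q) ∧ ¬p):
w1: successors {w5}; ¬((¬p ∨ q) ∧ ¬p) there: w5:T. ✓
w5: successors {w6}; ¬((¬p ∨ q) ∧ ¬p) there: w6:F. ✗
w6: successors {w1}; ¬((¬p ∨ q) ∧ ¬p) there: w1:F. ✗
— 1 world.

2 and 1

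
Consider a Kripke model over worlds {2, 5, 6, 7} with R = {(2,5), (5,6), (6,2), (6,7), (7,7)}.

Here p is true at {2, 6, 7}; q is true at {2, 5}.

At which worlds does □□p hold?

{2, 5, 7}

2: successors {5}; □p there: 5:T. ✓
5: successors {6}; □p there: 6:T. ✓
6: successors {2, 7}; □p there: 2:F, 7:T. ✗
7: successors {7}; □p there: 7:T. ✓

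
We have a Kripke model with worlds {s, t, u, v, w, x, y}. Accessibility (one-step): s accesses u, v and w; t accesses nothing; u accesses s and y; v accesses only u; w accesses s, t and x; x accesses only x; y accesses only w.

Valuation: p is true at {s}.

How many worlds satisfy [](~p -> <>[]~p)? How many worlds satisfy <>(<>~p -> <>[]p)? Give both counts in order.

4 and 3

For [](~p -> <>[]~p):
s: successors {u, v, w}; ~p -> <>[]~p there: u:T, v:F, w:T. ✗
t: no successors, so [](~p -> <>[]~p) holds vacuously. ✓
u: successors {s, y}; ~p -> <>[]~p there: s:T, y:F. ✗
v: successors {u}; ~p -> <>[]~p there: u:T. ✓
w: successors {s, t, x}; ~p -> <>[]~p there: s:T, t:F, x:T. ✗
x: successors {x}; ~p -> <>[]~p there: x:T. ✓
y: successors {w}; ~p -> <>[]~p there: w:T. ✓
— 4 worlds.
For <>(<>~p -> <>[]p):
s: successors {u, v, w}; <>~p -> <>[]p there: u:F, v:F, w:T. ✓
t: no successors, so <>(<>~p -> <>[]p) fails. ✗
u: successors {s, y}; <>~p -> <>[]p there: s:F, y:F. ✗
v: successors {u}; <>~p -> <>[]p there: u:F. ✗
w: successors {s, t, x}; <>~p -> <>[]p there: s:F, t:T, x:F. ✓
x: successors {x}; <>~p -> <>[]p there: x:F. ✗
y: successors {w}; <>~p -> <>[]p there: w:T. ✓
— 3 worlds.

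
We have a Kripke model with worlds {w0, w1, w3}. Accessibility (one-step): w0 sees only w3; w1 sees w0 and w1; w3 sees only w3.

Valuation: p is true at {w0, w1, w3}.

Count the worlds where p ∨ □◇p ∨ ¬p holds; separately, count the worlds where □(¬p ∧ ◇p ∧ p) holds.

For p ∨ □◇p ∨ ¬p:
w0: p is T, □◇p ∨ ¬p is T. ✓
w1: p is T, □◇p ∨ ¬p is T. ✓
w3: p is T, □◇p ∨ ¬p is T. ✓
— 3 worlds.
For □(¬p ∧ ◇p ∧ p):
w0: successors {w3}; ¬p ∧ ◇p ∧ p there: w3:F. ✗
w1: successors {w0, w1}; ¬p ∧ ◇p ∧ p there: w0:F, w1:F. ✗
w3: successors {w3}; ¬p ∧ ◇p ∧ p there: w3:F. ✗
— 0 worlds.

3 and 0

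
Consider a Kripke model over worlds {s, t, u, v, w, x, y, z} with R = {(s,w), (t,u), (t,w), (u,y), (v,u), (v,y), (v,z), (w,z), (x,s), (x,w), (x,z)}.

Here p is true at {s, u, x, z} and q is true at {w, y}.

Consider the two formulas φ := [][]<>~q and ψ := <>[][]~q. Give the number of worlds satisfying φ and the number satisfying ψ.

For [][]<>~q:
s: successors {w}; []<>~q there: w:F. ✗
t: successors {u, w}; []<>~q there: u:F, w:F. ✗
u: successors {y}; []<>~q there: y:T. ✓
v: successors {u, y, z}; []<>~q there: u:F, y:T, z:T. ✗
w: successors {z}; []<>~q there: z:T. ✓
x: successors {s, w, z}; []<>~q there: s:T, w:F, z:T. ✗
y: no successors, so [][]<>~q holds vacuously. ✓
z: no successors, so [][]<>~q holds vacuously. ✓
— 4 worlds.
For <>[][]~q:
s: successors {w}; [][]~q there: w:T. ✓
t: successors {u, w}; [][]~q there: u:T, w:T. ✓
u: successors {y}; [][]~q there: y:T. ✓
v: successors {u, y, z}; [][]~q there: u:T, y:T, z:T. ✓
w: successors {z}; [][]~q there: z:T. ✓
x: successors {s, w, z}; [][]~q there: s:T, w:T, z:T. ✓
y: no successors, so <>[][]~q fails. ✗
z: no successors, so <>[][]~q fails. ✗
— 6 worlds.

4 and 6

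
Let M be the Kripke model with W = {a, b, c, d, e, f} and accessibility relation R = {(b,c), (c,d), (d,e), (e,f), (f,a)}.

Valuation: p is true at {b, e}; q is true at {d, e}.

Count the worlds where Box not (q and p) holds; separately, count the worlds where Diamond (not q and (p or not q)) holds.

5 and 3

For Box not (q and p):
a: no successors, so Box not (q and p) holds vacuously. ✓
b: successors {c}; not (q and p) there: c:T. ✓
c: successors {d}; not (q and p) there: d:T. ✓
d: successors {e}; not (q and p) there: e:F. ✗
e: successors {f}; not (q and p) there: f:T. ✓
f: successors {a}; not (q and p) there: a:T. ✓
— 5 worlds.
For Diamond (not q and (p or not q)):
a: no successors, so Diamond (not q and (p or not q)) fails. ✗
b: successors {c}; not q and (p or not q) there: c:T. ✓
c: successors {d}; not q and (p or not q) there: d:F. ✗
d: successors {e}; not q and (p or not q) there: e:F. ✗
e: successors {f}; not q and (p or not q) there: f:T. ✓
f: successors {a}; not q and (p or not q) there: a:T. ✓
— 3 worlds.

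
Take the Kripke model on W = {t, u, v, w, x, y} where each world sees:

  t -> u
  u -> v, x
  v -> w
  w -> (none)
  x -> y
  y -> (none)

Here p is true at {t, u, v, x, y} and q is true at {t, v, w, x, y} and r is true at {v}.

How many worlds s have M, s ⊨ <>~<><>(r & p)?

t: successors {u}; ~<><>(r & p) there: u:T. ✓
u: successors {v, x}; ~<><>(r & p) there: v:T, x:T. ✓
v: successors {w}; ~<><>(r & p) there: w:T. ✓
w: no successors, so <>~<><>(r & p) fails. ✗
x: successors {y}; ~<><>(r & p) there: y:T. ✓
y: no successors, so <>~<><>(r & p) fails. ✗
Satisfying worlds: {t, u, v, x}.

4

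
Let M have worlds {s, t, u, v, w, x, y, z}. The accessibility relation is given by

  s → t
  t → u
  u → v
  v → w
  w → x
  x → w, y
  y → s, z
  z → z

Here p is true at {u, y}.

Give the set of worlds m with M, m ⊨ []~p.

{s, u, v, w, y, z}

s: successors {t}; ~p there: t:T. ✓
t: successors {u}; ~p there: u:F. ✗
u: successors {v}; ~p there: v:T. ✓
v: successors {w}; ~p there: w:T. ✓
w: successors {x}; ~p there: x:T. ✓
x: successors {w, y}; ~p there: w:T, y:F. ✗
y: successors {s, z}; ~p there: s:T, z:T. ✓
z: successors {z}; ~p there: z:T. ✓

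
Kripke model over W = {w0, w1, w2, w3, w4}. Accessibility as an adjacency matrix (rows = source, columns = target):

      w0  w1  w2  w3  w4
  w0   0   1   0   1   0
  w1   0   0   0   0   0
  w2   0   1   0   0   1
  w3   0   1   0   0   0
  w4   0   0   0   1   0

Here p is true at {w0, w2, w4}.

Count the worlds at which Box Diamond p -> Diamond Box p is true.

w0: Box Diamond p is F, Diamond Box p is T. ✓
w1: Box Diamond p is T, Diamond Box p is F. ✗
w2: Box Diamond p is F, Diamond Box p is T. ✓
w3: Box Diamond p is F, Diamond Box p is T. ✓
w4: Box Diamond p is F, Diamond Box p is F. ✓
Satisfying worlds: {w0, w2, w3, w4}.

4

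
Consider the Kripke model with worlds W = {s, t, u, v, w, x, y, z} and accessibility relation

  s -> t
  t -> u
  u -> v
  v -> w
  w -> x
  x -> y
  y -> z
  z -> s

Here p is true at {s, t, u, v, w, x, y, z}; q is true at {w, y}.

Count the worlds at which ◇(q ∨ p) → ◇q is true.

s: ◇(q ∨ p) is T, ◇q is F. ✗
t: ◇(q ∨ p) is T, ◇q is F. ✗
u: ◇(q ∨ p) is T, ◇q is F. ✗
v: ◇(q ∨ p) is T, ◇q is T. ✓
w: ◇(q ∨ p) is T, ◇q is F. ✗
x: ◇(q ∨ p) is T, ◇q is T. ✓
y: ◇(q ∨ p) is T, ◇q is F. ✗
z: ◇(q ∨ p) is T, ◇q is F. ✗
Satisfying worlds: {v, x}.

2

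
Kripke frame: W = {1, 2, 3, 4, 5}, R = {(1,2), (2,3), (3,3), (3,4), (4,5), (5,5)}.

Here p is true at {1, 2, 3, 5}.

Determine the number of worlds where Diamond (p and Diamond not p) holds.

1: successors {2}; p and Diamond not p there: 2:F. ✗
2: successors {3}; p and Diamond not p there: 3:T. ✓
3: successors {3, 4}; p and Diamond not p there: 3:T, 4:F. ✓
4: successors {5}; p and Diamond not p there: 5:F. ✗
5: successors {5}; p and Diamond not p there: 5:F. ✗
Satisfying worlds: {2, 3}.

2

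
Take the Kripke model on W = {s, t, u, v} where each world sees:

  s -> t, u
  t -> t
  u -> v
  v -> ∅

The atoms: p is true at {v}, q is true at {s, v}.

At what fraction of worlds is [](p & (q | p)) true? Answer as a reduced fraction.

s: successors {t, u}; p & (q | p) there: t:F, u:F. ✗
t: successors {t}; p & (q | p) there: t:F. ✗
u: successors {v}; p & (q | p) there: v:T. ✓
v: no successors, so [](p & (q | p)) holds vacuously. ✓
That's 2 of 4 worlds, so 2/4 = 1/2.

1/2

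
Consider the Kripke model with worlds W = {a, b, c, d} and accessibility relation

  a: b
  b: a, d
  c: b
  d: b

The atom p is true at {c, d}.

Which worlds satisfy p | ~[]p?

a: p is F, ~[]p is T. ✓
b: p is F, ~[]p is T. ✓
c: p is T, ~[]p is T. ✓
d: p is T, ~[]p is T. ✓

{a, b, c, d}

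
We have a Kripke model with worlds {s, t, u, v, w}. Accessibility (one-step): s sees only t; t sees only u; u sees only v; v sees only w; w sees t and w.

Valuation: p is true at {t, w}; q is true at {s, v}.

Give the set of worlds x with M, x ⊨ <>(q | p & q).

{u}

s: successors {t}; q | p & q there: t:F. ✗
t: successors {u}; q | p & q there: u:F. ✗
u: successors {v}; q | p & q there: v:T. ✓
v: successors {w}; q | p & q there: w:F. ✗
w: successors {t, w}; q | p & q there: t:F, w:F. ✗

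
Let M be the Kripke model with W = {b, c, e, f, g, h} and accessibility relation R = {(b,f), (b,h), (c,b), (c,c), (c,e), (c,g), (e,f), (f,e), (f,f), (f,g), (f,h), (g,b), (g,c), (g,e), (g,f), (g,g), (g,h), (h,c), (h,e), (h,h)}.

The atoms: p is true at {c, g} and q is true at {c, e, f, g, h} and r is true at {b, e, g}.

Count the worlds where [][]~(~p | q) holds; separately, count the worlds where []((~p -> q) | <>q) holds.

For [][]~(~p | q):
b: successors {f, h}; []~(~p | q) there: f:F, h:F. ✗
c: successors {b, c, e, g}; []~(~p | q) there: b:F, c:F, e:F, g:F. ✗
e: successors {f}; []~(~p | q) there: f:F. ✗
f: successors {e, f, g, h}; []~(~p | q) there: e:F, f:F, g:F, h:F. ✗
g: successors {b, c, e, f, g, h}; []~(~p | q) there: b:F, c:F, e:F, f:F, g:F, h:F. ✗
h: successors {c, e, h}; []~(~p | q) there: c:F, e:F, h:F. ✗
— 0 worlds.
For []((~p -> q) | <>q):
b: successors {f, h}; (~p -> q) | <>q there: f:T, h:T. ✓
c: successors {b, c, e, g}; (~p -> q) | <>q there: b:T, c:T, e:T, g:T. ✓
e: successors {f}; (~p -> q) | <>q there: f:T. ✓
f: successors {e, f, g, h}; (~p -> q) | <>q there: e:T, f:T, g:T, h:T. ✓
g: successors {b, c, e, f, g, h}; (~p -> q) | <>q there: b:T, c:T, e:T, f:T, g:T, h:T. ✓
h: successors {c, e, h}; (~p -> q) | <>q there: c:T, e:T, h:T. ✓
— 6 worlds.

0 and 6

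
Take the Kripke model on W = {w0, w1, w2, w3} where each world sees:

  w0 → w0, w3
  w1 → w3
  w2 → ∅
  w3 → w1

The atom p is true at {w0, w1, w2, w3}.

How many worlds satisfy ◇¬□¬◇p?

w0: successors {w0, w3}; ¬□¬◇p there: w0:T, w3:T. ✓
w1: successors {w3}; ¬□¬◇p there: w3:T. ✓
w2: no successors, so ◇¬□¬◇p fails. ✗
w3: successors {w1}; ¬□¬◇p there: w1:T. ✓
Satisfying worlds: {w0, w1, w3}.

3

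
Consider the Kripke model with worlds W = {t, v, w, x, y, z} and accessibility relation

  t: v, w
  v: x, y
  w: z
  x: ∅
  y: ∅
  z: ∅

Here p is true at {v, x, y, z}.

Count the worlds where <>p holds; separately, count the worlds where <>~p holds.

For <>p:
t: successors {v, w}; p there: v:T, w:F. ✓
v: successors {x, y}; p there: x:T, y:T. ✓
w: successors {z}; p there: z:T. ✓
x: no successors, so <>p fails. ✗
y: no successors, so <>p fails. ✗
z: no successors, so <>p fails. ✗
— 3 worlds.
For <>~p:
t: successors {v, w}; ~p there: v:F, w:T. ✓
v: successors {x, y}; ~p there: x:F, y:F. ✗
w: successors {z}; ~p there: z:F. ✗
x: no successors, so <>~p fails. ✗
y: no successors, so <>~p fails. ✗
z: no successors, so <>~p fails. ✗
— 1 world.

3 and 1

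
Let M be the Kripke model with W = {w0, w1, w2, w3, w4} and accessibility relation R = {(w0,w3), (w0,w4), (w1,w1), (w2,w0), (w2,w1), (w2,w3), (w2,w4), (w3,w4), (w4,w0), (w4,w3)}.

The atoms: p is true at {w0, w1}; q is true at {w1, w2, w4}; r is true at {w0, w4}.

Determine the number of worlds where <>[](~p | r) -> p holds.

w0: <>[](~p | r) is T, p is T. ✓
w1: <>[](~p | r) is F, p is T. ✓
w2: <>[](~p | r) is T, p is F. ✗
w3: <>[](~p | r) is T, p is F. ✗
w4: <>[](~p | r) is T, p is F. ✗
Satisfying worlds: {w0, w1}.

2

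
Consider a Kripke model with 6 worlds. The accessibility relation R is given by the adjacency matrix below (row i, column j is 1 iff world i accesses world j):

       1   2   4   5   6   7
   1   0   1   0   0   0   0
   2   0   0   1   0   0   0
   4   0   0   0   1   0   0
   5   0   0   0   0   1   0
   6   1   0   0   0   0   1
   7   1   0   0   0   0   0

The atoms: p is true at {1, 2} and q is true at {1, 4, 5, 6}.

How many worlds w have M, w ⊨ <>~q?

2

1: successors {2}; ~q there: 2:T. ✓
2: successors {4}; ~q there: 4:F. ✗
4: successors {5}; ~q there: 5:F. ✗
5: successors {6}; ~q there: 6:F. ✗
6: successors {1, 7}; ~q there: 1:F, 7:T. ✓
7: successors {1}; ~q there: 1:F. ✗
Satisfying worlds: {1, 6}.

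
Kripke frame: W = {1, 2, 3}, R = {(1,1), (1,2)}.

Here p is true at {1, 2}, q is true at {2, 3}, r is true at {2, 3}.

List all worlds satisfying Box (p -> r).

1: successors {1, 2}; p -> r there: 1:F, 2:T. ✗
2: no successors, so Box (p -> r) holds vacuously. ✓
3: no successors, so Box (p -> r) holds vacuously. ✓

{2, 3}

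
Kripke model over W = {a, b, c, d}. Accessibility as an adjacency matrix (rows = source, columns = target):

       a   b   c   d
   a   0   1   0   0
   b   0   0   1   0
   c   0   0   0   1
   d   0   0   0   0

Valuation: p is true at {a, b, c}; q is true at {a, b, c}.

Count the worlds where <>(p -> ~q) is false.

a: successors {b}; p -> ~q there: b:F. ✗
b: successors {c}; p -> ~q there: c:F. ✗
c: successors {d}; p -> ~q there: d:T. ✓
d: no successors, so <>(p -> ~q) fails. ✗
Satisfying worlds: {c}.
So <>(p -> ~q) fails at the other 3 worlds.

3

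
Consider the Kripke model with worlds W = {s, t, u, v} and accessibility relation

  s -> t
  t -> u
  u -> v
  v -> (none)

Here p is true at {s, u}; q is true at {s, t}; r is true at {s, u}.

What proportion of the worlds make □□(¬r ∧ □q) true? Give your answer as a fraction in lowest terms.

3/4

s: successors {t}; □(¬r ∧ □q) there: t:F. ✗
t: successors {u}; □(¬r ∧ □q) there: u:T. ✓
u: successors {v}; □(¬r ∧ □q) there: v:T. ✓
v: no successors, so □□(¬r ∧ □q) holds vacuously. ✓
That's 3 of 4 worlds, so 3/4.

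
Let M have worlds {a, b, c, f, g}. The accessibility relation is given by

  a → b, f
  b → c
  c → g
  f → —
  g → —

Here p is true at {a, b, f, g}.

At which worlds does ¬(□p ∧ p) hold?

a: □p ∧ p is T. ✗
b: □p ∧ p is F. ✓
c: □p ∧ p is F. ✓
f: □p ∧ p is T. ✗
g: □p ∧ p is T. ✗

{b, c}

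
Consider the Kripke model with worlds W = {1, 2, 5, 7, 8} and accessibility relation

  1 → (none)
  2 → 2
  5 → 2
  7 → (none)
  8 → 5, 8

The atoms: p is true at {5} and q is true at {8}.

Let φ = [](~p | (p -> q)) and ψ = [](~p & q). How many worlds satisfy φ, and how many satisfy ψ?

4 and 2

For [](~p | (p -> q)):
1: no successors, so [](~p | (p -> q)) holds vacuously. ✓
2: successors {2}; ~p | (p -> q) there: 2:T. ✓
5: successors {2}; ~p | (p -> q) there: 2:T. ✓
7: no successors, so [](~p | (p -> q)) holds vacuously. ✓
8: successors {5, 8}; ~p | (p -> q) there: 5:F, 8:T. ✗
— 4 worlds.
For [](~p & q):
1: no successors, so [](~p & q) holds vacuously. ✓
2: successors {2}; ~p & q there: 2:F. ✗
5: successors {2}; ~p & q there: 2:F. ✗
7: no successors, so [](~p & q) holds vacuously. ✓
8: successors {5, 8}; ~p & q there: 5:F, 8:T. ✗
— 2 worlds.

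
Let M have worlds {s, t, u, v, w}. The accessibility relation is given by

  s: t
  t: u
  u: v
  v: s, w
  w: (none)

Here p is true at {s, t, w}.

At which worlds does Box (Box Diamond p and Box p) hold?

{w}

s: successors {t}; Box Diamond p and Box p there: t:F. ✗
t: successors {u}; Box Diamond p and Box p there: u:F. ✗
u: successors {v}; Box Diamond p and Box p there: v:F. ✗
v: successors {s, w}; Box Diamond p and Box p there: s:F, w:T. ✗
w: no successors, so Box (Box Diamond p and Box p) holds vacuously. ✓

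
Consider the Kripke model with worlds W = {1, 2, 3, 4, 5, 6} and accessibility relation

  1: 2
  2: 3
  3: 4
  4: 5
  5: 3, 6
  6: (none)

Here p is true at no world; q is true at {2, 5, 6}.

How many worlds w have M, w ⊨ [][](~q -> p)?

1: successors {2}; [](~q -> p) there: 2:F. ✗
2: successors {3}; [](~q -> p) there: 3:F. ✗
3: successors {4}; [](~q -> p) there: 4:T. ✓
4: successors {5}; [](~q -> p) there: 5:F. ✗
5: successors {3, 6}; [](~q -> p) there: 3:F, 6:T. ✗
6: no successors, so [][](~q -> p) holds vacuously. ✓
Satisfying worlds: {3, 6}.

2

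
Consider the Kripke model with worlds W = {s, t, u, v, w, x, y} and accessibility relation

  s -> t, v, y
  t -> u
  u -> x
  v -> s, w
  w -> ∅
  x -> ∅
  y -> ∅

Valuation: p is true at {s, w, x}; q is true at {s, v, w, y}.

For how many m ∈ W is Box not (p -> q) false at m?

s: successors {t, v, y}; not (p -> q) there: t:F, v:F, y:F. ✗
t: successors {u}; not (p -> q) there: u:F. ✗
u: successors {x}; not (p -> q) there: x:T. ✓
v: successors {s, w}; not (p -> q) there: s:F, w:F. ✗
w: no successors, so Box not (p -> q) holds vacuously. ✓
x: no successors, so Box not (p -> q) holds vacuously. ✓
y: no successors, so Box not (p -> q) holds vacuously. ✓
Satisfying worlds: {u, w, x, y}.
So Box not (p -> q) fails at the other 3 worlds.

3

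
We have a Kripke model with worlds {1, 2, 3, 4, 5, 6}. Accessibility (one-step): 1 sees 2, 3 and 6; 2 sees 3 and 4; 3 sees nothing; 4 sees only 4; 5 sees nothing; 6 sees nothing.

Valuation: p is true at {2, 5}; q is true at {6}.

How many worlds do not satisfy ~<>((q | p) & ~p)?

1: <>((q | p) & ~p) is T. ✗
2: <>((q | p) & ~p) is F. ✓
3: <>((q | p) & ~p) is F. ✓
4: <>((q | p) & ~p) is F. ✓
5: <>((q | p) & ~p) is F. ✓
6: <>((q | p) & ~p) is F. ✓
Satisfying worlds: {2, 3, 4, 5, 6}.
So ~<>((q | p) & ~p) fails at the other 1 world.

1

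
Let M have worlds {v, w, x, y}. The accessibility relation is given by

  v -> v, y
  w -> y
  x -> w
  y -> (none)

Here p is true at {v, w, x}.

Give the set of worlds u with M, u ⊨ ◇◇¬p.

v: successors {v, y}; ◇¬p there: v:T, y:F. ✓
w: successors {y}; ◇¬p there: y:F. ✗
x: successors {w}; ◇¬p there: w:T. ✓
y: no successors, so ◇◇¬p fails. ✗

{v, x}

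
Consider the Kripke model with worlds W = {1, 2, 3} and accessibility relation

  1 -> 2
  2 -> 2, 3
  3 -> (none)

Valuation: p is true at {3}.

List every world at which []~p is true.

1: successors {2}; ~p there: 2:T. ✓
2: successors {2, 3}; ~p there: 2:T, 3:F. ✗
3: no successors, so []~p holds vacuously. ✓

{1, 3}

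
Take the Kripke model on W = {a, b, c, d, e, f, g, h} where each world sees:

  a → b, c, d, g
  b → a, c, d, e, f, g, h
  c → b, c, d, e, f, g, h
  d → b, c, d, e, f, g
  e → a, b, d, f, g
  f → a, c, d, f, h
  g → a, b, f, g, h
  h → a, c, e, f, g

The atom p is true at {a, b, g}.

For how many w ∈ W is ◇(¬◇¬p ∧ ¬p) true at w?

a: successors {b, c, d, g}; ¬◇¬p ∧ ¬p there: b:F, c:F, d:F, g:F. ✗
b: successors {a, c, d, e, f, g, h}; ¬◇¬p ∧ ¬p there: a:F, c:F, d:F, e:F, f:F, g:F, h:F. ✗
c: successors {b, c, d, e, f, g, h}; ¬◇¬p ∧ ¬p there: b:F, c:F, d:F, e:F, f:F, g:F, h:F. ✗
d: successors {b, c, d, e, f, g}; ¬◇¬p ∧ ¬p there: b:F, c:F, d:F, e:F, f:F, g:F. ✗
e: successors {a, b, d, f, g}; ¬◇¬p ∧ ¬p there: a:F, b:F, d:F, f:F, g:F. ✗
f: successors {a, c, d, f, h}; ¬◇¬p ∧ ¬p there: a:F, c:F, d:F, f:F, h:F. ✗
g: successors {a, b, f, g, h}; ¬◇¬p ∧ ¬p there: a:F, b:F, f:F, g:F, h:F. ✗
h: successors {a, c, e, f, g}; ¬◇¬p ∧ ¬p there: a:F, c:F, e:F, f:F, g:F. ✗
Satisfying worlds: ∅.

0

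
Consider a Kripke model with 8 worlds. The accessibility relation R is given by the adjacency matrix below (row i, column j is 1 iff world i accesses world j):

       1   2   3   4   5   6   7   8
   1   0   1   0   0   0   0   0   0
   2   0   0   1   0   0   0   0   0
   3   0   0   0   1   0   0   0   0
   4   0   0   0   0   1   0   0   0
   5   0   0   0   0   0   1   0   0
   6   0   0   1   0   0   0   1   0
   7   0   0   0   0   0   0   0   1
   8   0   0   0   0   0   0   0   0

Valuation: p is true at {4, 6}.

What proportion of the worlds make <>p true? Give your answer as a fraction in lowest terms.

1/4

1: successors {2}; p there: 2:F. ✗
2: successors {3}; p there: 3:F. ✗
3: successors {4}; p there: 4:T. ✓
4: successors {5}; p there: 5:F. ✗
5: successors {6}; p there: 6:T. ✓
6: successors {3, 7}; p there: 3:F, 7:F. ✗
7: successors {8}; p there: 8:F. ✗
8: no successors, so <>p fails. ✗
That's 2 of 8 worlds, so 2/8 = 1/4.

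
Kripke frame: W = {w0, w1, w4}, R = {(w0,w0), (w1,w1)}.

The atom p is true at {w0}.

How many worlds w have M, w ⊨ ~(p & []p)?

2

w0: p & []p is T. ✗
w1: p & []p is F. ✓
w4: p & []p is F. ✓
Satisfying worlds: {w1, w4}.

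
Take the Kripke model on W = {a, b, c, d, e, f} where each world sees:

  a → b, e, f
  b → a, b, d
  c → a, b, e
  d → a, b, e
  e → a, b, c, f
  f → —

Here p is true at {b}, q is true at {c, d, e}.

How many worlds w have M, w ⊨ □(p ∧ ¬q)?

a: successors {b, e, f}; p ∧ ¬q there: b:T, e:F, f:F. ✗
b: successors {a, b, d}; p ∧ ¬q there: a:F, b:T, d:F. ✗
c: successors {a, b, e}; p ∧ ¬q there: a:F, b:T, e:F. ✗
d: successors {a, b, e}; p ∧ ¬q there: a:F, b:T, e:F. ✗
e: successors {a, b, c, f}; p ∧ ¬q there: a:F, b:T, c:F, f:F. ✗
f: no successors, so □(p ∧ ¬q) holds vacuously. ✓
Satisfying worlds: {f}.

1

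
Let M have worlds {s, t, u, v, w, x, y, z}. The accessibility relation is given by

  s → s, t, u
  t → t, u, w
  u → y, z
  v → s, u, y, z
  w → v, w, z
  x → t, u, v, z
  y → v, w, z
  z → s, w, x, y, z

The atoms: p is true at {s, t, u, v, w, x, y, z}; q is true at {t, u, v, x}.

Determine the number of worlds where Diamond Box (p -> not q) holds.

s: successors {s, t, u}; Box (p -> not q) there: s:F, t:F, u:T. ✓
t: successors {t, u, w}; Box (p -> not q) there: t:F, u:T, w:F. ✓
u: successors {y, z}; Box (p -> not q) there: y:F, z:F. ✗
v: successors {s, u, y, z}; Box (p -> not q) there: s:F, u:T, y:F, z:F. ✓
w: successors {v, w, z}; Box (p -> not q) there: v:F, w:F, z:F. ✗
x: successors {t, u, v, z}; Box (p -> not q) there: t:F, u:T, v:F, z:F. ✓
y: successors {v, w, z}; Box (p -> not q) there: v:F, w:F, z:F. ✗
z: successors {s, w, x, y, z}; Box (p -> not q) there: s:F, w:F, x:F, y:F, z:F. ✗
Satisfying worlds: {s, t, v, x}.

4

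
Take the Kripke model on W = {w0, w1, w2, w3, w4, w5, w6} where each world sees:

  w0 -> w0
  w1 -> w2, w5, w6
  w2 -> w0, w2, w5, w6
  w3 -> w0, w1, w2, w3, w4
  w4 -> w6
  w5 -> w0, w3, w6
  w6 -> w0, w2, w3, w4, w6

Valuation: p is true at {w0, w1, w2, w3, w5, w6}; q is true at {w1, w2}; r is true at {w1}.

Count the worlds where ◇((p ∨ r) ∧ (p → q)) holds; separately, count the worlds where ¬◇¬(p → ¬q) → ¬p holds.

4 and 5

For ◇((p ∨ r) ∧ (p → q)):
w0: successors {w0}; (p ∨ r) ∧ (p → q) there: w0:F. ✗
w1: successors {w2, w5, w6}; (p ∨ r) ∧ (p → q) there: w2:T, w5:F, w6:F. ✓
w2: successors {w0, w2, w5, w6}; (p ∨ r) ∧ (p → q) there: w0:F, w2:T, w5:F, w6:F. ✓
w3: successors {w0, w1, w2, w3, w4}; (p ∨ r) ∧ (p → q) there: w0:F, w1:T, w2:T, w3:F, w4:F. ✓
w4: successors {w6}; (p ∨ r) ∧ (p → q) there: w6:F. ✗
w5: successors {w0, w3, w6}; (p ∨ r) ∧ (p → q) there: w0:F, w3:F, w6:F. ✗
w6: successors {w0, w2, w3, w4, w6}; (p ∨ r) ∧ (p → q) there: w0:F, w2:T, w3:F, w4:F, w6:F. ✓
— 4 worlds.
For ¬◇¬(p → ¬q) → ¬p:
w0: ¬◇¬(p → ¬q) is T, ¬p is F. ✗
w1: ¬◇¬(p → ¬q) is F, ¬p is F. ✓
w2: ¬◇¬(p → ¬q) is F, ¬p is F. ✓
w3: ¬◇¬(p → ¬q) is F, ¬p is F. ✓
w4: ¬◇¬(p → ¬q) is T, ¬p is T. ✓
w5: ¬◇¬(p → ¬q) is T, ¬p is F. ✗
w6: ¬◇¬(p → ¬q) is F, ¬p is F. ✓
— 5 worlds.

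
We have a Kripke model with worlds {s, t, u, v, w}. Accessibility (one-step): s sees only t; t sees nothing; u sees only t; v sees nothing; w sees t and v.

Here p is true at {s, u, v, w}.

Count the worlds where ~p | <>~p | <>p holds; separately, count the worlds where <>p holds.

4 and 1

For ~p | <>~p | <>p:
s: ~p is F, <>~p | <>p is T. ✓
t: ~p is T, <>~p | <>p is F. ✓
u: ~p is F, <>~p | <>p is T. ✓
v: ~p is F, <>~p | <>p is F. ✗
w: ~p is F, <>~p | <>p is T. ✓
— 4 worlds.
For <>p:
s: successors {t}; p there: t:F. ✗
t: no successors, so <>p fails. ✗
u: successors {t}; p there: t:F. ✗
v: no successors, so <>p fails. ✗
w: successors {t, v}; p there: t:F, v:T. ✓
— 1 world.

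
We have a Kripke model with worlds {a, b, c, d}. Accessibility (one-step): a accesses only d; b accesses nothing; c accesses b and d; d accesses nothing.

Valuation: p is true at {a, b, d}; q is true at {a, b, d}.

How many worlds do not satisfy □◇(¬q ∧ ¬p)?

a: successors {d}; ◇(¬q ∧ ¬p) there: d:F. ✗
b: no successors, so □◇(¬q ∧ ¬p) holds vacuously. ✓
c: successors {b, d}; ◇(¬q ∧ ¬p) there: b:F, d:F. ✗
d: no successors, so □◇(¬q ∧ ¬p) holds vacuously. ✓
Satisfying worlds: {b, d}.
So □◇(¬q ∧ ¬p) fails at the other 2 worlds.

2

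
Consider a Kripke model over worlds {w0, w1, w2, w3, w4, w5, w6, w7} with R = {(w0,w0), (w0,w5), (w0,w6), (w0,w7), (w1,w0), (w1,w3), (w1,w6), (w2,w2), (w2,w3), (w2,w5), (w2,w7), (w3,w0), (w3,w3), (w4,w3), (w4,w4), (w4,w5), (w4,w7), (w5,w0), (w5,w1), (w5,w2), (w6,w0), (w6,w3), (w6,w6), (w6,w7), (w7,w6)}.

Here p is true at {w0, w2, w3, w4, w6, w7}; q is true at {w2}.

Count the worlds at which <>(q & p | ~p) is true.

w0: successors {w0, w5, w6, w7}; q & p | ~p there: w0:F, w5:T, w6:F, w7:F. ✓
w1: successors {w0, w3, w6}; q & p | ~p there: w0:F, w3:F, w6:F. ✗
w2: successors {w2, w3, w5, w7}; q & p | ~p there: w2:T, w3:F, w5:T, w7:F. ✓
w3: successors {w0, w3}; q & p | ~p there: w0:F, w3:F. ✗
w4: successors {w3, w4, w5, w7}; q & p | ~p there: w3:F, w4:F, w5:T, w7:F. ✓
w5: successors {w0, w1, w2}; q & p | ~p there: w0:F, w1:T, w2:T. ✓
w6: successors {w0, w3, w6, w7}; q & p | ~p there: w0:F, w3:F, w6:F, w7:F. ✗
w7: successors {w6}; q & p | ~p there: w6:F. ✗
Satisfying worlds: {w0, w2, w4, w5}.

4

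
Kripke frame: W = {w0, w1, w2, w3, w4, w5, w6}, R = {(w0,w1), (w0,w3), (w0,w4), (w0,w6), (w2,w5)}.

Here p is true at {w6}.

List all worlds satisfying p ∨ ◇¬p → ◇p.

w0: p ∨ ◇¬p is T, ◇p is T. ✓
w1: p ∨ ◇¬p is F, ◇p is F. ✓
w2: p ∨ ◇¬p is T, ◇p is F. ✗
w3: p ∨ ◇¬p is F, ◇p is F. ✓
w4: p ∨ ◇¬p is F, ◇p is F. ✓
w5: p ∨ ◇¬p is F, ◇p is F. ✓
w6: p ∨ ◇¬p is T, ◇p is F. ✗

{w0, w1, w3, w4, w5}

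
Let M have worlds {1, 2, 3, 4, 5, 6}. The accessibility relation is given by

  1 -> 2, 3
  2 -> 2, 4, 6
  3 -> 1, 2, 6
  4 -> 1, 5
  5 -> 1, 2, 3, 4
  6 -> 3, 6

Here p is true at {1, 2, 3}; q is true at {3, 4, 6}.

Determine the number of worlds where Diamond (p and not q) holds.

1: successors {2, 3}; p and not q there: 2:T, 3:F. ✓
2: successors {2, 4, 6}; p and not q there: 2:T, 4:F, 6:F. ✓
3: successors {1, 2, 6}; p and not q there: 1:T, 2:T, 6:F. ✓
4: successors {1, 5}; p and not q there: 1:T, 5:F. ✓
5: successors {1, 2, 3, 4}; p and not q there: 1:T, 2:T, 3:F, 4:F. ✓
6: successors {3, 6}; p and not q there: 3:F, 6:F. ✗
Satisfying worlds: {1, 2, 3, 4, 5}.

5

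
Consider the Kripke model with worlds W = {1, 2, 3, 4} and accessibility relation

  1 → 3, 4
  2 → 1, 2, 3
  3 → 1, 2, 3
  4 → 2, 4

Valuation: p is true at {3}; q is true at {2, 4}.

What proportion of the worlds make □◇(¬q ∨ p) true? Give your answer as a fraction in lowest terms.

1/2

1: successors {3, 4}; ◇(¬q ∨ p) there: 3:T, 4:F. ✗
2: successors {1, 2, 3}; ◇(¬q ∨ p) there: 1:T, 2:T, 3:T. ✓
3: successors {1, 2, 3}; ◇(¬q ∨ p) there: 1:T, 2:T, 3:T. ✓
4: successors {2, 4}; ◇(¬q ∨ p) there: 2:T, 4:F. ✗
That's 2 of 4 worlds, so 2/4 = 1/2.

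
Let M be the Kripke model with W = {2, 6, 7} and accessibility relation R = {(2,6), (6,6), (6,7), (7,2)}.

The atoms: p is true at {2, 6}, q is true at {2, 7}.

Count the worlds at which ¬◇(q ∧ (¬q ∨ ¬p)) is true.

2

2: ◇(q ∧ (¬q ∨ ¬p)) is F. ✓
6: ◇(q ∧ (¬q ∨ ¬p)) is T. ✗
7: ◇(q ∧ (¬q ∨ ¬p)) is F. ✓
Satisfying worlds: {2, 7}.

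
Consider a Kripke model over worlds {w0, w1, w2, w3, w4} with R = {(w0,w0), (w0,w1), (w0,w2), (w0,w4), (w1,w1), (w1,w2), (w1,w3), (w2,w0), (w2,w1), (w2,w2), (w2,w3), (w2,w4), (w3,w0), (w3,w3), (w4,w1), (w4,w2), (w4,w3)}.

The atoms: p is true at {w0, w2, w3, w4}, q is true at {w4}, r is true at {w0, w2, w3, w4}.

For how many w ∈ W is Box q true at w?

w0: successors {w0, w1, w2, w4}; q there: w0:F, w1:F, w2:F, w4:T. ✗
w1: successors {w1, w2, w3}; q there: w1:F, w2:F, w3:F. ✗
w2: successors {w0, w1, w2, w3, w4}; q there: w0:F, w1:F, w2:F, w3:F, w4:T. ✗
w3: successors {w0, w3}; q there: w0:F, w3:F. ✗
w4: successors {w1, w2, w3}; q there: w1:F, w2:F, w3:F. ✗
Satisfying worlds: ∅.

0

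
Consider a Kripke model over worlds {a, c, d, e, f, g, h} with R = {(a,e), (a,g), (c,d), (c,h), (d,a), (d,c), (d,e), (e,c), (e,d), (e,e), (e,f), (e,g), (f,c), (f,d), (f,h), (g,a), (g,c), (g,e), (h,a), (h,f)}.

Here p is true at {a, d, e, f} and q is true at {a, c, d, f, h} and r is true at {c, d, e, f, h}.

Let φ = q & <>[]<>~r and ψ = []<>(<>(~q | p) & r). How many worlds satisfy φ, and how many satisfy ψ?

For q & <>[]<>~r:
a: q is T, <>[]<>~r is F. ✗
c: q is T, <>[]<>~r is F. ✗
d: q is T, <>[]<>~r is T. ✓
e: q is F, <>[]<>~r is T. ✗
f: q is T, <>[]<>~r is T. ✓
g: q is F, <>[]<>~r is T. ✗
h: q is T, <>[]<>~r is T. ✓
— 3 worlds.
For []<>(<>(~q | p) & r):
a: successors {e, g}; <>(<>(~q | p) & r) there: e:T, g:T. ✓
c: successors {d, h}; <>(<>(~q | p) & r) there: d:T, h:T. ✓
d: successors {a, c, e}; <>(<>(~q | p) & r) there: a:T, c:T, e:T. ✓
e: successors {c, d, e, f, g}; <>(<>(~q | p) & r) there: c:T, d:T, e:T, f:T, g:T. ✓
f: successors {c, d, h}; <>(<>(~q | p) & r) there: c:T, d:T, h:T. ✓
g: successors {a, c, e}; <>(<>(~q | p) & r) there: a:T, c:T, e:T. ✓
h: successors {a, f}; <>(<>(~q | p) & r) there: a:T, f:T. ✓
— 7 worlds.

3 and 7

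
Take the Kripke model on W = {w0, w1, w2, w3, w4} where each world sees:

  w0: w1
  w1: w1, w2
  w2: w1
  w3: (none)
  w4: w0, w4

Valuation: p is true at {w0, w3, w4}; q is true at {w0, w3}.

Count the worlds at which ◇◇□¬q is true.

4

w0: successors {w1}; ◇□¬q there: w1:T. ✓
w1: successors {w1, w2}; ◇□¬q there: w1:T, w2:T. ✓
w2: successors {w1}; ◇□¬q there: w1:T. ✓
w3: no successors, so ◇◇□¬q fails. ✗
w4: successors {w0, w4}; ◇□¬q there: w0:T, w4:T. ✓
Satisfying worlds: {w0, w1, w2, w4}.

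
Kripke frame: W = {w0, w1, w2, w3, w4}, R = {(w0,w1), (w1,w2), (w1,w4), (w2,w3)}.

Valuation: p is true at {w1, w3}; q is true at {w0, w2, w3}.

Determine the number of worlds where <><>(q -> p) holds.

w0: successors {w1}; <>(q -> p) there: w1:T. ✓
w1: successors {w2, w4}; <>(q -> p) there: w2:T, w4:F. ✓
w2: successors {w3}; <>(q -> p) there: w3:F. ✗
w3: no successors, so <><>(q -> p) fails. ✗
w4: no successors, so <><>(q -> p) fails. ✗
Satisfying worlds: {w0, w1}.

2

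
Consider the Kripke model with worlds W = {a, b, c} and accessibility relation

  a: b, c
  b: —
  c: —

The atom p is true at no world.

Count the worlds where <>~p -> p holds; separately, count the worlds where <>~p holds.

For <>~p -> p:
a: <>~p is T, p is F. ✗
b: <>~p is F, p is F. ✓
c: <>~p is F, p is F. ✓
— 2 worlds.
For <>~p:
a: successors {b, c}; ~p there: b:T, c:T. ✓
b: no successors, so <>~p fails. ✗
c: no successors, so <>~p fails. ✗
— 1 world.

2 and 1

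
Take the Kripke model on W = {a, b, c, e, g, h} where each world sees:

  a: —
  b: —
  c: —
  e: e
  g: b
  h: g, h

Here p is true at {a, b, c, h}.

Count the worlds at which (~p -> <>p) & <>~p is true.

1

a: ~p -> <>p is T, <>~p is F. ✗
b: ~p -> <>p is T, <>~p is F. ✗
c: ~p -> <>p is T, <>~p is F. ✗
e: ~p -> <>p is F, <>~p is T. ✗
g: ~p -> <>p is T, <>~p is F. ✗
h: ~p -> <>p is T, <>~p is T. ✓
Satisfying worlds: {h}.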